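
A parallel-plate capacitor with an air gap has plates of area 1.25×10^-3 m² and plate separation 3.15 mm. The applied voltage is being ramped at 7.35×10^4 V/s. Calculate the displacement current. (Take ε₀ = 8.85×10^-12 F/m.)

2.58×10^-7 A

The field between the plates is E = V/d, so dE/dt = (7.35×10^4)/(3.15×10^-3 m) = 2.333×10^7 V/(m·s).
I_d = ε₀ A (dE/dt) = (8.85×10^-12)(1.25×10^-3)(2.333×10^7) = 2.58×10^-7 A.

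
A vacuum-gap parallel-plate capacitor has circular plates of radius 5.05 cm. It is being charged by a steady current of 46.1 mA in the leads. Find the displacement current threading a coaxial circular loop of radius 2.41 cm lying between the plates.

0.0105 A

Between the plates the displacement current equals the wire current: I_d = 46.1 mA = 0.0461 A.
Through an area πr² the displacement current is I_d·(πr²/πR²) = I_d (r/R)² = 0.0105 A.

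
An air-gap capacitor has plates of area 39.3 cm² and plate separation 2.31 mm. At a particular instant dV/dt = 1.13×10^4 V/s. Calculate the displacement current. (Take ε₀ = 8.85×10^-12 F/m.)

1.70×10^-7 A

E = V/d so dE/dt = (dV/dt)/d = 4.892×10^6 V/(m·s), and I_d = ε₀ A dE/dt = (8.85×10^-12)(3.93×10^-3)(4.892×10^6) = 1.70×10^-7 A.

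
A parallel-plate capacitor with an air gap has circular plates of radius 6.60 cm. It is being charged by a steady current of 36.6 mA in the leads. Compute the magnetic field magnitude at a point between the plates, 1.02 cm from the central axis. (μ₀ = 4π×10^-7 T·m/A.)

No conduction current crosses the gap, so I_d there equals the 0.0366 A in the leads.
∮B·dl = μ₀ I_d,enc with I_d,enc = I_d r²/R² = 8.742×10^-4 A; so B = μ₀ I_d,enc/(2πr) = 1.71×10^-8 T.

1.71×10^-8 T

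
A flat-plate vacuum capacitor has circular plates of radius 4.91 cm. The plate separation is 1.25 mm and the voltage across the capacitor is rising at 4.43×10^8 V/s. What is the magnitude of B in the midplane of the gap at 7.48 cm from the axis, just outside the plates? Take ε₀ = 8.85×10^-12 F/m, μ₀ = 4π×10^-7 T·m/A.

6.35×10^-8 T

With E = V/d, dE/dt = 3.544×10^11 V/(m·s) and πR² = 7.574×10^-3 m², giving I_d = ε₀ πR² dE/dt = 0.02376 A.
With r > R the enclosed displacement current is the full I_d; B = μ₀ I_d / (2πr) = 6.35×10^-8 T.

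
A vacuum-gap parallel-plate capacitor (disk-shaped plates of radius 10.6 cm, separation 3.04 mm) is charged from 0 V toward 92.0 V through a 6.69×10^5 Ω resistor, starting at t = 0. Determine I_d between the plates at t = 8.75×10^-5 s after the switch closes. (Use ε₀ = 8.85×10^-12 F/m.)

With C = ε₀A/d = (8.85×10^-12)(0.03530)/(3.04×10^-3) = 1.028×10^-10 F, the time constant is τ = RC = 6.877×10^-5 s, so t/τ = 1.272 and e^(−t/τ) = 0.2803.
I_d = I_cond = (V₀/R) e^(−t/τ) = (1.375×10^-4)(0.2803) = 3.85×10^-5 A.

3.85×10^-5 A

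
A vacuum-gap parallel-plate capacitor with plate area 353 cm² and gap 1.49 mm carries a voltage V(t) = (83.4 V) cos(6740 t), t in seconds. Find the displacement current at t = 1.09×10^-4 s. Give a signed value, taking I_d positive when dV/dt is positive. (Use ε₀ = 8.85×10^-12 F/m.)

dE/dt = (V₀ω/d)·−sin(ωt) with ωt = 0.73466 rad: (83.4)(6740)(-0.6703)/(1.49×10^-3) = -2.529×10^8 V/(m·s).
I_d = ε₀ A dE/dt = (8.85×10^-12)(0.0353)(-2.529×10^8) = -7.90×10^-5 A.

-7.90×10^-5 A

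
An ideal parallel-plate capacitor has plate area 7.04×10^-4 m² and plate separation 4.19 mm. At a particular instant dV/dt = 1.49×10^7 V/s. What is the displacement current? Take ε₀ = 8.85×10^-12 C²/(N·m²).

E = V/d so dE/dt = (dV/dt)/d = 3.556×10^9 V/(m·s), and I_d = ε₀ A dE/dt = (8.85×10^-12)(7.04×10^-4)(3.556×10^9) = 2.22×10^-5 A.

2.22×10^-5 A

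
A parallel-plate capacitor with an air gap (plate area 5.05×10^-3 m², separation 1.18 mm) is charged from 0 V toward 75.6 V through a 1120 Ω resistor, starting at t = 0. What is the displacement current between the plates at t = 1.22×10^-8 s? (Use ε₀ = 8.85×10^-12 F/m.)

0.0506 A

C = ε₀A/d = (8.85×10^-12)(5.05×10^-3)/(1.18×10^-3) = 3.788×10^-11 F and τ = RC = 4.243×10^-8 s. I_d in the gap equals the RC charging current.
I_d(t) = (V₀/R) e^(−t/τ) = 0.06750 · e^(−0.2875) = 0.0506 A.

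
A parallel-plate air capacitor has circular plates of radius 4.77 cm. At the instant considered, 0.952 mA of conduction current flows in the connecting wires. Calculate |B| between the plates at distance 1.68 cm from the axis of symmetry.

Between the plates the displacement current equals the wire current: I_d = 0.952 mA = 9.52×10^-4 A.
An Ampèrian loop of radius r encloses a fraction (r/R)² of I_d. Then B·2πr = μ₀ I_d (r/R)², giving B = μ₀ I_d r/(2πR²) = 1.41×10^-9 T.

1.41×10^-9 T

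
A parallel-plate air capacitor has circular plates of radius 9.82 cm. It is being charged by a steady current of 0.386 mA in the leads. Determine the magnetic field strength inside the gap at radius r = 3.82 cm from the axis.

3.06×10^-10 T

By continuity the displacement current in the gap matches the conduction current: I_d = 3.86×10^-4 A.
An Ampèrian loop of radius r encloses a fraction (r/R)² of I_d. Then B·2πr = μ₀ I_d (r/R)², giving B = μ₀ I_d r/(2πR²) = 3.06×10^-10 T.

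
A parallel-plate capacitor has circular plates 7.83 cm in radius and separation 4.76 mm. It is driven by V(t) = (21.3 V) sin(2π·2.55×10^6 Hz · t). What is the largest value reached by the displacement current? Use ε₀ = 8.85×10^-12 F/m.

The displacement current equals the conduction current C dV/dt, which peaks at C V₀ ω.
With C = ε₀A/d = (8.85×10^-12)(0.01926)/(4.76×10^-3) = 3.581×10^-11 F and ω = 2πf = 1.602×10^7 rad/s, I_d,max = (3.581×10^-11)(21.3)(1.602×10^7) = 0.0122 A.

0.0122 A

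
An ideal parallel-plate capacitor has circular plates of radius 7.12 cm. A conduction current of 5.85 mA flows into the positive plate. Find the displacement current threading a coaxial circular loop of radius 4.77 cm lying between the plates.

By continuity the displacement current in the gap matches the conduction current: I_d = 5.85×10^-3 A.
Through an area πr² the displacement current is I_d·(πr²/πR²) = I_d (r/R)² = 2.63×10^-3 A.

2.63×10^-3 A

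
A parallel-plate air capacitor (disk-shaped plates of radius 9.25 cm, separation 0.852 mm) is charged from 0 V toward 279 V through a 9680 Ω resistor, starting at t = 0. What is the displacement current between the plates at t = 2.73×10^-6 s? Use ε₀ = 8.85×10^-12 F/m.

0.0105 A

C = ε₀A/d = (8.85×10^-12)(0.02688)/(8.52×10^-4) = 2.792×10^-10 F, so τ = RC = 2.703×10^-6 s.
The conduction current is I(t) = (V₀/R) e^(−t/τ), and the displacement current between the plates equals it.
t/τ = 1.010; I_d = (279/9680) · e^(−1.010) = (0.02882)(0.3642) = 0.0105 A.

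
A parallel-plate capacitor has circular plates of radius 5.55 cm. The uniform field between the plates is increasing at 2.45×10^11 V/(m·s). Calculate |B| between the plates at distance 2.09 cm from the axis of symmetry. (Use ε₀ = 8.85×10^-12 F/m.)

Total displacement current: I_d = ε₀(πR²)(dE/dt) = (8.85×10^-12)(9.677×10^-3)(2.45×10^11) = 0.02098 A.
∮B·dl = μ₀ I_d,enc with I_d,enc = I_d r²/R² = 2.975×10^-3 A; so B = μ₀ I_d,enc/(2πr) = 2.85×10^-8 T.

2.85×10^-8 T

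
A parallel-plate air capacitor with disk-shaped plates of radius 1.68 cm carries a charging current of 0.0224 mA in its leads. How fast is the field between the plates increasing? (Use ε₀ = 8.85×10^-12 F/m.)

2.85×10^9 V/(m·s)

By continuity, I_d in the gap equals the 0.0224 mA flowing in the wire.
Then dE/dt = I_d/(ε₀A) = 2.85×10^9 V/(m·s).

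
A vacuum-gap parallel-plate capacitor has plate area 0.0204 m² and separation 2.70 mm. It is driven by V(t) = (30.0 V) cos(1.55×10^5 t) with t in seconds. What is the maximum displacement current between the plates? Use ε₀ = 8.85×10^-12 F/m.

(dE/dt)_max = V₀ω/d = 1.722×10^9 V/(m·s); ω = 1.55×10^5 rad/s.
I_d,max = ε₀ A (dE/dt)_max = (8.85×10^-12)(0.0204)(1.722×10^9) = 3.11×10^-4 A.

3.11×10^-4 A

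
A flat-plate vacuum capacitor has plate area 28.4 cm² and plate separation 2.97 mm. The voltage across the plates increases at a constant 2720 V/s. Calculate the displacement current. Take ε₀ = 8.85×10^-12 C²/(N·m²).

The field between the plates is E = V/d, so dE/dt = (2720)/(2.97×10^-3 m) = 9.158×10^5 V/(m·s).
I_d = ε₀ A (dE/dt) = (8.85×10^-12)(2.84×10^-3)(9.158×10^5) = 2.30×10^-8 A.

2.30×10^-8 A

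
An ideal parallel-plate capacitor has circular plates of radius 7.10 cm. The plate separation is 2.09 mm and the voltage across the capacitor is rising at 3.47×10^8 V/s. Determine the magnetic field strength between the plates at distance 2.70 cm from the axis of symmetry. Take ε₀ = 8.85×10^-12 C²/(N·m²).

2.49×10^-8 T

With E = V/d, dE/dt = 1.660×10^11 V/(m·s) and πR² = 0.01584 m², giving I_d = ε₀ πR² dE/dt = 0.02327 A.
An Ampèrian loop of radius r encloses a fraction (r/R)² of I_d. Then B·2πr = μ₀ I_d (r/R)², giving B = μ₀ I_d r/(2πR²) = 2.49×10^-8 T.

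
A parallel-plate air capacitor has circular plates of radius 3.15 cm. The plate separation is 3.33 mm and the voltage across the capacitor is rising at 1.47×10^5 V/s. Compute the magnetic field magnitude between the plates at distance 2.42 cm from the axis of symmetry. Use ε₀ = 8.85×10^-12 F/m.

5.94×10^-12 T

With E = V/d, dE/dt = 4.414×10^7 V/(m·s) and πR² = 3.117×10^-3 m², giving I_d = ε₀ πR² dE/dt = 1.218×10^-6 A.
For r < R the Ampère–Maxwell law gives B(2πr) = μ₀ I_d (r²/R²), so B = μ₀ I_d r/(2πR²) = (4π×10^-7)(1.218×10^-6)(0.0242)/(2π·0.0315²) = 5.94×10^-12 T.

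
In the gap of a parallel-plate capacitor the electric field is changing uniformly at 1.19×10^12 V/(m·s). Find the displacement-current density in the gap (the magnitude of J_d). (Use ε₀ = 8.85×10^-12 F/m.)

10.5 A/m²

J_d = ε₀ ∂E/∂t, so J_d = 10.5 A/m².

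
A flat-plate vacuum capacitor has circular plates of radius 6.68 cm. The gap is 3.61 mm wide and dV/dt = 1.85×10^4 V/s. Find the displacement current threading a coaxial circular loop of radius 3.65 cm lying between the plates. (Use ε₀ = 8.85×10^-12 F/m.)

With E = V/d, dE/dt = 5.125×10^6 V/(m·s) and πR² = 0.01402 m², giving I_d = ε₀ πR² dE/dt = 6.359×10^-7 A.
The field is uniform, so I_d,enc = I_d (r/R)² = (6.359×10^-7)(3.65/6.68)² = 1.90×10^-7 A.

1.90×10^-7 A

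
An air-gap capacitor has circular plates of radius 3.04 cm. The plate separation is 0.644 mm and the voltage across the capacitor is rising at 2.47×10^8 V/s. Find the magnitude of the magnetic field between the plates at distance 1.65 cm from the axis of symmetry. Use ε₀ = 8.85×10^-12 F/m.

3.52×10^-8 T

dE/dt = (dV/dt)/d = 3.835×10^11 V/(m·s); I_d = ε₀(πR²)(dE/dt) = (8.85×10^-12)(2.903×10^-3)(3.835×10^11) = 9.853×10^-3 A.
An Ampèrian loop of radius r encloses a fraction (r/R)² of I_d. Then B·2πr = μ₀ I_d (r/R)², giving B = μ₀ I_d r/(2πR²) = 3.52×10^-8 T.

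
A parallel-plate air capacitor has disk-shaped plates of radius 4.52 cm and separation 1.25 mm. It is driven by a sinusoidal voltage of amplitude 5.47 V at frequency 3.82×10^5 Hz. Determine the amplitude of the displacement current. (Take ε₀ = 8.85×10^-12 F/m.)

5.97×10^-4 A

The displacement current equals the conduction current C dV/dt, which peaks at C V₀ ω.
With C = ε₀A/d = (8.85×10^-12)(6.418×10^-3)/(1.25×10^-3) = 4.544×10^-11 F and ω = 2πf = 2.400×10^6 rad/s, I_d,max = (4.544×10^-11)(5.47)(2.400×10^6) = 5.97×10^-4 A.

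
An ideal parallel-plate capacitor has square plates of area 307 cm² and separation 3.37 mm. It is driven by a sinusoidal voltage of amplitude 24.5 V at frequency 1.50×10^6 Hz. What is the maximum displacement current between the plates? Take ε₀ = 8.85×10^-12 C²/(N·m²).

0.0186 A

(dE/dt)_max = V₀ω/d = 6.852×10^10 V/(m·s); ω = 2πf = 9.425×10^6 rad/s.
I_d,max = ε₀ A (dE/dt)_max = (8.85×10^-12)(0.0307)(6.852×10^10) = 0.0186 A.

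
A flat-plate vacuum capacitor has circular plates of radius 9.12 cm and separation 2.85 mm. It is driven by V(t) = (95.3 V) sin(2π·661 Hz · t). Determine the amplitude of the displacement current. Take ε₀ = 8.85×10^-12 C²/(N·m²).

The displacement current equals the conduction current C dV/dt, which peaks at C V₀ ω.
With C = ε₀A/d = (8.85×10^-12)(0.02613)/(2.85×10^-3) = 8.114×10^-11 F and ω = 2πf = 4153 rad/s, I_d,max = (8.114×10^-11)(95.3)(4153) = 3.21×10^-5 A.

3.21×10^-5 A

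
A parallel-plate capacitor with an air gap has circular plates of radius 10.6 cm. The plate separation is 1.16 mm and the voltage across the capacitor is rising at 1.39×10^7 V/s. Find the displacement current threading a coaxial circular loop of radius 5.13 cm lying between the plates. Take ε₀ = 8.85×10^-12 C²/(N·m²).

With E = V/d, dE/dt = 1.198×10^10 V/(m·s) and πR² = 0.03530 m², giving I_d = ε₀ πR² dE/dt = 3.743×10^-3 A.
Through an area πr² the displacement current is I_d·(πr²/πR²) = I_d (r/R)² = 8.77×10^-4 A.

8.77×10^-4 A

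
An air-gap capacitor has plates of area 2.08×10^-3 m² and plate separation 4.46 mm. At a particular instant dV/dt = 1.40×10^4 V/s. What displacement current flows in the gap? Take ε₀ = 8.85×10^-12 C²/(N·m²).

5.78×10^-8 A

C = ε₀A/d = (8.85×10^-12)(2.08×10^-3)/(4.46×10^-3) = 4.127×10^-12 F.
I_d = C dV/dt = (4.127×10^-12)(1.40×10^4) = 5.78×10^-8 A.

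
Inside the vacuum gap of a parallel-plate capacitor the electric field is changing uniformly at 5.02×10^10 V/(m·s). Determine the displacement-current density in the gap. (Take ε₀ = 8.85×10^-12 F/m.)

0.444 A/m²

J_d = ε₀ ∂E/∂t, so J_d = 0.444 A/m².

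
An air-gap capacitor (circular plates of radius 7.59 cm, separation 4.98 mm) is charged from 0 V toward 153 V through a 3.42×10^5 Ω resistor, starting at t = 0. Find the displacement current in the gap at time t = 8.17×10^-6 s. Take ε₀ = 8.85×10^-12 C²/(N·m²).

2.13×10^-4 A

C = ε₀A/d = (8.85×10^-12)(0.01810)/(4.98×10^-3) = 3.217×10^-11 F and τ = RC = 1.100×10^-5 s. I_d in the gap equals the RC charging current.
I_d(t) = (V₀/R) e^(−t/τ) = 4.474×10^-4 · e^(−0.7427) = 2.13×10^-4 A.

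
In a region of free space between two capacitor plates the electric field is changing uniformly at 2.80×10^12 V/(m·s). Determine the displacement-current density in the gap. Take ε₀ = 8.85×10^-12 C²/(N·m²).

24.8 A/m²

The displacement-current density is ε₀ ∂E/∂t = (8.85×10^-12)(2.80×10^12) = 24.8 A/m².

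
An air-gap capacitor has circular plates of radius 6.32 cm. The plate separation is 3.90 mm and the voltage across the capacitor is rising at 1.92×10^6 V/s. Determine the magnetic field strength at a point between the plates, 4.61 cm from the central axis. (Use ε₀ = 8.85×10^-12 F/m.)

1.26×10^-10 T

With E = V/d, dE/dt = 4.923×10^8 V/(m·s) and πR² = 0.01255 m², giving I_d = ε₀ πR² dE/dt = 5.468×10^-5 A.
For r < R the Ampère–Maxwell law gives B(2πr) = μ₀ I_d (r²/R²), so B = μ₀ I_d r/(2πR²) = (4π×10^-7)(5.468×10^-5)(0.0461)/(2π·0.0632²) = 1.26×10^-10 T.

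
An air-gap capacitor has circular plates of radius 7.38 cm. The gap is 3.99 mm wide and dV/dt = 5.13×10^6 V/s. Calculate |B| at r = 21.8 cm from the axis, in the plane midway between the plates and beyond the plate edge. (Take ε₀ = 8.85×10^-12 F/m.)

1.79×10^-10 T

dE/dt = (dV/dt)/d = 1.286×10^9 V/(m·s); I_d = ε₀(πR²)(dE/dt) = (8.85×10^-12)(0.01711)(1.286×10^9) = 1.947×10^-4 A.
With r > R the enclosed displacement current is the full I_d; B = μ₀ I_d / (2πr) = 1.79×10^-10 T.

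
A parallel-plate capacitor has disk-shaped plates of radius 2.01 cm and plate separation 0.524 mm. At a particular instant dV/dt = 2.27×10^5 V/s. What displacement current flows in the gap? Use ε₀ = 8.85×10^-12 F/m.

4.87×10^-6 A

The field between the plates is E = V/d, so dE/dt = (2.27×10^5)/(5.24×10^-4 m) = 4.332×10^8 V/(m·s).
I_d = ε₀ A (dE/dt) = (8.85×10^-12)(1.269×10^-3)(4.332×10^8) = 4.87×10^-6 A.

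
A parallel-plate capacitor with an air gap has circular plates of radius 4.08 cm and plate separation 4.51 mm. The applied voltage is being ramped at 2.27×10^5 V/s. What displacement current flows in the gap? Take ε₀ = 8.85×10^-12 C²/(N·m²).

2.33×10^-6 A

E = V/d so dE/dt = (dV/dt)/d = 5.033×10^7 V/(m·s), and I_d = ε₀ A dE/dt = (8.85×10^-12)(5.230×10^-3)(5.033×10^7) = 2.33×10^-6 A.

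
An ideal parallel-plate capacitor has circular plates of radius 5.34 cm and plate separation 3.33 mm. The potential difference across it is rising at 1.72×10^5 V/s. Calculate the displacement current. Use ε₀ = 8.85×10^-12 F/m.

4.10×10^-6 A

C = ε₀A/d = (8.85×10^-12)(8.958×10^-3)/(3.33×10^-3) = 2.381×10^-11 F.
I_d = C dV/dt = (2.381×10^-11)(1.72×10^5) = 4.10×10^-6 A.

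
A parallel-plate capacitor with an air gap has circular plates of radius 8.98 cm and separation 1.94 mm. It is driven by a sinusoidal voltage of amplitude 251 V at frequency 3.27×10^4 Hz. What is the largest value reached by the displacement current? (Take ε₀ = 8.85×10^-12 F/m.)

5.96×10^-3 A

C = ε₀A/d = (8.85×10^-12)(0.02533)/(1.94×10^-3) = 1.156×10^-10 F; ω = 2πf = 2.055×10^5 rad/s.
I_d = C dV/dt, so |I_d|_max = C V₀ ω = (1.156×10^-10)(251)(2.055×10^5) = 5.96×10^-3 A.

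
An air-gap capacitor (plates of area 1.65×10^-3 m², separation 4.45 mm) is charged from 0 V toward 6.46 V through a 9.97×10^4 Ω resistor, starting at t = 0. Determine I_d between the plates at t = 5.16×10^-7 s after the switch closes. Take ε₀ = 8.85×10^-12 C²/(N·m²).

1.34×10^-5 A

With C = ε₀A/d = (8.85×10^-12)(1.65×10^-3)/(4.45×10^-3) = 3.281×10^-12 F, the time constant is τ = RC = 3.271×10^-7 s, so t/τ = 1.577 and e^(−t/τ) = 0.2066.
I_d = I_cond = (V₀/R) e^(−t/τ) = (6.479×10^-5)(0.2066) = 1.34×10^-5 A.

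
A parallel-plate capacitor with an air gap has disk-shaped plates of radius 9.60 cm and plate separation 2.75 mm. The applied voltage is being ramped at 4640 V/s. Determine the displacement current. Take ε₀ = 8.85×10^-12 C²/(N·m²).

4.32×10^-7 A

The displacement current equals the charging current C dV/dt. With C = ε₀A/d = (8.85×10^-12)(0.02895)/(2.75×10^-3) = 9.317×10^-11 F, I_d = (9.317×10^-11)(4640) = 4.32×10^-7 A.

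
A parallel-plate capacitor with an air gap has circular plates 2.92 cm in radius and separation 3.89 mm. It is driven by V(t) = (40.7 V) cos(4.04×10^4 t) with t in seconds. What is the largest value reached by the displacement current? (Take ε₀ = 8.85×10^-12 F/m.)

1.00×10^-5 A

(dE/dt)_max = V₀ω/d = 4.227×10^8 V/(m·s); ω = 4.04×10^4 rad/s.
I_d,max = ε₀ A (dE/dt)_max = (8.85×10^-12)(2.679×10^-3)(4.227×10^8) = 1.00×10^-5 A.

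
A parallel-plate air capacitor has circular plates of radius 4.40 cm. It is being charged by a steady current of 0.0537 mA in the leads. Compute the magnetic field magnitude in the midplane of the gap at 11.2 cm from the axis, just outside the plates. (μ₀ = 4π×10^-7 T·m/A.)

No conduction current crosses the gap, so I_d there equals the 5.37×10^-5 A in the leads.
Outside the plates the loop encloses all of I_d, so B·2πr = μ₀ I_d and B = 9.59×10^-11 T.

9.59×10^-11 T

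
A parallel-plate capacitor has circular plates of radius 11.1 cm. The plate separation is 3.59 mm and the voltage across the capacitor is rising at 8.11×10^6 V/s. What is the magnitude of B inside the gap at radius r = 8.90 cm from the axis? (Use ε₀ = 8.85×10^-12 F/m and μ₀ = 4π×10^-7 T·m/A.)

1.12×10^-9 T

With E = V/d, dE/dt = 2.259×10^9 V/(m·s) and πR² = 0.03871 m², giving I_d = ε₀ πR² dE/dt = 7.739×10^-4 A.
An Ampèrian loop of radius r encloses a fraction (r/R)² of I_d. Then B·2πr = μ₀ I_d (r/R)², giving B = μ₀ I_d r/(2πR²) = 1.12×10^-9 T.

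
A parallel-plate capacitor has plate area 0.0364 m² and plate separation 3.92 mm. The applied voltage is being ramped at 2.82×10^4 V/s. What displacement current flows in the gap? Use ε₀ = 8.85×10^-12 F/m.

E = V/d so dE/dt = (dV/dt)/d = 7.194×10^6 V/(m·s), and I_d = ε₀ A dE/dt = (8.85×10^-12)(0.0364)(7.194×10^6) = 2.32×10^-6 A.

2.32×10^-6 A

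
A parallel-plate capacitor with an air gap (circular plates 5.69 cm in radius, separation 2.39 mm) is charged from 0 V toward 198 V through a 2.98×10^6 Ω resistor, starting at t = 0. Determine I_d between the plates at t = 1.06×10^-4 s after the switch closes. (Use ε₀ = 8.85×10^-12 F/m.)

With C = ε₀A/d = (8.85×10^-12)(0.01017)/(2.39×10^-3) = 3.766×10^-11 F, the time constant is τ = RC = 1.122×10^-4 s, so t/τ = 0.9447 and e^(−t/τ) = 0.3888.
I_d = I_cond = (V₀/R) e^(−t/τ) = (6.644×10^-5)(0.3888) = 2.58×10^-5 A.

2.58×10^-5 A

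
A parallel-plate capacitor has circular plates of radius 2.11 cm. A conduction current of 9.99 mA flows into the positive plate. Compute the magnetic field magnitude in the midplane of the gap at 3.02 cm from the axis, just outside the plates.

By continuity the displacement current in the gap matches the conduction current: I_d = 9.99×10^-3 A.
With r > R the enclosed displacement current is the full I_d; B = μ₀ I_d / (2πr) = 6.62×10^-8 T.

6.62×10^-8 T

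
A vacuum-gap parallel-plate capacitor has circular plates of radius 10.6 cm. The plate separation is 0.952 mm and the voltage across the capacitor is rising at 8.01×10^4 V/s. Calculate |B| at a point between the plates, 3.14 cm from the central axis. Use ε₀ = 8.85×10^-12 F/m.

With E = V/d, dE/dt = 8.414×10^7 V/(m·s) and πR² = 0.03530 m², giving I_d = ε₀ πR² dE/dt = 2.629×10^-5 A.
An Ampèrian loop of radius r encloses a fraction (r/R)² of I_d. Then B·2πr = μ₀ I_d (r/R)², giving B = μ₀ I_d r/(2πR²) = 1.47×10^-11 T.

1.47×10^-11 T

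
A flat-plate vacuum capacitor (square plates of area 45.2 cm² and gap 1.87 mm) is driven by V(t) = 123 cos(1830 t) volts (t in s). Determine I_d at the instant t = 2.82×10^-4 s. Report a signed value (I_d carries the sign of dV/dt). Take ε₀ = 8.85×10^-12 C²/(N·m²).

dE/dt = (V₀ω/d)·−sin(ωt) with ωt = 0.51606 rad: (123)(1830)(-0.4935)/(1.87×10^-3) = -5.940×10^7 V/(m·s).
I_d = ε₀ A dE/dt = (8.85×10^-12)(4.52×10^-3)(-5.940×10^7) = -2.38×10^-6 A.

-2.38×10^-6 A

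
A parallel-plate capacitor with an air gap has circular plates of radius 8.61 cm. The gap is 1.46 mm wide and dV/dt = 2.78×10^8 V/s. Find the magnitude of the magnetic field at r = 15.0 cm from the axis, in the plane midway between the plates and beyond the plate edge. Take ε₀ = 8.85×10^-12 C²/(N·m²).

5.23×10^-8 T

dE/dt = (dV/dt)/d = 1.904×10^11 V/(m·s); I_d = ε₀(πR²)(dE/dt) = (8.85×10^-12)(0.02329)(1.904×10^11) = 0.03924 A.
With r > R the enclosed displacement current is the full I_d; B = μ₀ I_d / (2πr) = 5.23×10^-8 T.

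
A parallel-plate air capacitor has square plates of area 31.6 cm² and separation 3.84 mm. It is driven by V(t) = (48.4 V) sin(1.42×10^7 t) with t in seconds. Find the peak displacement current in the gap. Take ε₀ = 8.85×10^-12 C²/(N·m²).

(dE/dt)_max = V₀ω/d = 1.790×10^11 V/(m·s); ω = 1.42×10^7 rad/s.
I_d,max = ε₀ A (dE/dt)_max = (8.85×10^-12)(3.16×10^-3)(1.790×10^11) = 5.01×10^-3 A.

5.01×10^-3 A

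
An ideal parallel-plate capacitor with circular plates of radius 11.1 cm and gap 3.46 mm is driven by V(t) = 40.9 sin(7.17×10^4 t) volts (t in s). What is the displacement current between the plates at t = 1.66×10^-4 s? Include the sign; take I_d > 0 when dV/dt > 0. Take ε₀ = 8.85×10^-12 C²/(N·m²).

2.29×10^-4 A

dE/dt = (V₀ω/d)·cos(ωt) with ωt = 11.9022 rad: (40.9)(7.17×10^4)(0.7874)/(3.46×10^-3) = 6.674×10^8 V/(m·s).
I_d = ε₀ A dE/dt = (8.85×10^-12)(0.03871)(6.674×10^8) = 2.29×10^-4 A.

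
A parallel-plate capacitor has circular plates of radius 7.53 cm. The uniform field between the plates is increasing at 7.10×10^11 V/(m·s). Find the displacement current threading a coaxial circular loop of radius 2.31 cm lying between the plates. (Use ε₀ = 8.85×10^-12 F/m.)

0.0105 A

I_d = ε₀ dΦ_E/dt = ε₀ πR² (dE/dt) = (8.85×10^-12)(0.01781)(7.10×10^11) = 0.1119 A through the full plate area.
The field is uniform, so I_d,enc = I_d (r/R)² = (0.1119)(2.31/7.53)² = 0.0105 A.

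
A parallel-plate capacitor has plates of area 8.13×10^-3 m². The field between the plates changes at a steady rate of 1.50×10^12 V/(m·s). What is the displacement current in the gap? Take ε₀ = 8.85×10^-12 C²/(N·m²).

With a uniform field, Φ_E = EA, so I_d = ε₀ A dE/dt = 0.108 A.

0.108 A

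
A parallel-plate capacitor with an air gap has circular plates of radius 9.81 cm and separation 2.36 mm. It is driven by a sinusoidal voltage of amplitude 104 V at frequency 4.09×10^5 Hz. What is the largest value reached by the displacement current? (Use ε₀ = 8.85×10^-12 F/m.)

The displacement current equals the conduction current C dV/dt, which peaks at C V₀ ω.
With C = ε₀A/d = (8.85×10^-12)(0.03023)/(2.36×10^-3) = 1.134×10^-10 F and ω = 2πf = 2.570×10^6 rad/s, I_d,max = (1.134×10^-10)(104)(2.570×10^6) = 0.0303 A.

0.0303 A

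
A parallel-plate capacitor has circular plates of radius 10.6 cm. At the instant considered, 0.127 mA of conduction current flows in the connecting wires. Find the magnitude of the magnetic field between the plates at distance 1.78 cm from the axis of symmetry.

Between the plates the displacement current equals the wire current: I_d = 0.127 mA = 1.27×10^-4 A.
For r < R the Ampère–Maxwell law gives B(2πr) = μ₀ I_d (r²/R²), so B = μ₀ I_d r/(2πR²) = (4π×10^-7)(1.27×10^-4)(0.0178)/(2π·0.106²) = 4.02×10^-11 T.

4.02×10^-11 T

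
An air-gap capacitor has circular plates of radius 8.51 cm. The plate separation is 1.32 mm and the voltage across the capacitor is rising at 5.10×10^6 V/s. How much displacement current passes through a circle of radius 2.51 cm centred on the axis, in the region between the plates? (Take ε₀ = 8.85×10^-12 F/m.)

6.77×10^-5 A

I_d = C dV/dt with C = ε₀πR²/d = 1.525×10^-10 F, so I_d = (1.525×10^-10)(5.10×10^6) = 7.777×10^-4 A.
Since J_d is uniform, the enclosed fraction is (r/R)² = 0.08699, giving I_d,enc = 6.77×10^-5 A.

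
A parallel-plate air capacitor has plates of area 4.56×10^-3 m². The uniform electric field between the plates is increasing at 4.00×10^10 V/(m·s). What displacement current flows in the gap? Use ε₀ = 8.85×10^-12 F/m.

The displacement current is ε₀ times dΦ_E/dt = ε₀ A dE/dt = (8.85×10^-12)(4.56×10^-3)(4.00×10^10) = 1.61×10^-3 A.

1.61×10^-3 A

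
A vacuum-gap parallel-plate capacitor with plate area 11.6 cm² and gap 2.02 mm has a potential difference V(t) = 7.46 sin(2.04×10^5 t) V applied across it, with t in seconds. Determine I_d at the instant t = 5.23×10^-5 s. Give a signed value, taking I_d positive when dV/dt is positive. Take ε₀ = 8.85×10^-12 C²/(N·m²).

-2.48×10^-6 A

C = ε₀A/d = (8.85×10^-12)(1.16×10^-3)/(2.02×10^-3) = 5.082×10^-12 F. dV/dt = V₀ω·cos(ωt); at ωt = 10.6692 rad this factor is -0.3206.
I_d = C dV/dt = (5.082×10^-12)(7.46)(2.04×10^5)(-0.3206) = -2.48×10^-6 A.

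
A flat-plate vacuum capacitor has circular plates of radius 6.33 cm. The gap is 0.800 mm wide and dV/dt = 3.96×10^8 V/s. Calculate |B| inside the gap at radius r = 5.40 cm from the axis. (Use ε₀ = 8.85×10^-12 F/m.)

I_d = C dV/dt with C = ε₀πR²/d = 1.393×10^-10 F, so I_d = (1.393×10^-10)(3.96×10^8) = 0.05516 A.
∮B·dl = μ₀ I_d,enc with I_d,enc = I_d r²/R² = 0.04014 A; so B = μ₀ I_d,enc/(2πr) = 1.49×10^-7 T.

1.49×10^-7 T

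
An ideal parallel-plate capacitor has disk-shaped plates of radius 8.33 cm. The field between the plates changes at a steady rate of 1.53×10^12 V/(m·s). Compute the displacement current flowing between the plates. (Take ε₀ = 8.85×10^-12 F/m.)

I_d = ε₀ A (dE/dt) = (8.85×10^-12)(0.02180 m²)(1.53×10^12) = 0.295 A.

0.295 A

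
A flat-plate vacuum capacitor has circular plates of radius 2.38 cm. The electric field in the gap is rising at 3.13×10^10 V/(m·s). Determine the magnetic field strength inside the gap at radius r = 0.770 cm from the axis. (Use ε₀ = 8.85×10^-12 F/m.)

1.34×10^-9 T

Total displacement current: I_d = ε₀(πR²)(dE/dt) = (8.85×10^-12)(1.780×10^-3)(3.13×10^10) = 4.931×10^-4 A.
∮B·dl = μ₀ I_d,enc with I_d,enc = I_d r²/R² = 5.161×10^-5 A; so B = μ₀ I_d,enc/(2πr) = 1.34×10^-9 T.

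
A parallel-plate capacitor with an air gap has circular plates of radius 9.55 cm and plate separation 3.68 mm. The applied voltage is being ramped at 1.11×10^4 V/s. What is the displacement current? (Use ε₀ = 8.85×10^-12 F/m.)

7.65×10^-7 A

C = ε₀A/d = (8.85×10^-12)(0.02865)/(3.68×10^-3) = 6.890×10^-11 F.
I_d = C dV/dt = (6.890×10^-11)(1.11×10^4) = 7.65×10^-7 A.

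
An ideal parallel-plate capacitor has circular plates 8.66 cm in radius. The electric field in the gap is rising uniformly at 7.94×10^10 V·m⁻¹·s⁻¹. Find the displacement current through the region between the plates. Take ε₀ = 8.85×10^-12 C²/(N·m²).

The displacement current is ε₀ times dΦ_E/dt = ε₀ A dE/dt = (8.85×10^-12)(0.02356)(7.94×10^10) = 0.0166 A.

0.0166 A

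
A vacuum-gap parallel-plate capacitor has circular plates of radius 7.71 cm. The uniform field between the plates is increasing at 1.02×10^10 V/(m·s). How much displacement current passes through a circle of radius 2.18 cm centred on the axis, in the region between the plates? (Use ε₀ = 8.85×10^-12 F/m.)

Through the whole plate area (πR² = 0.01867 m²), I_d = ε₀ πR² dE/dt = 1.685×10^-3 A.
Through an area πr² the displacement current is I_d·(πr²/πR²) = I_d (r/R)² = 1.35×10^-4 A.

1.35×10^-4 A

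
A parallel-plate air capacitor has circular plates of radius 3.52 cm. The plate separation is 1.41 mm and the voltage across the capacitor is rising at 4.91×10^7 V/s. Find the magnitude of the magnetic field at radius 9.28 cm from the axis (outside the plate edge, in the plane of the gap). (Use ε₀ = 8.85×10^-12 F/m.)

dE/dt = (dV/dt)/d = 3.482×10^10 V/(m·s); I_d = ε₀(πR²)(dE/dt) = (8.85×10^-12)(3.893×10^-3)(3.482×10^10) = 1.200×10^-3 A.
Outside the plates the loop encloses all of I_d, so B·2πr = μ₀ I_d and B = 2.59×10^-9 T.

2.59×10^-9 T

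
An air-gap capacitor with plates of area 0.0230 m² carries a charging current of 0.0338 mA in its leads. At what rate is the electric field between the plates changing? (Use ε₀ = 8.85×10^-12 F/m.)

1.66×10^8 V/(m·s)

Charge continuity gives I_d = I = 3.38×10^-5 A between the plates.
Since I_d = ε₀ A dE/dt, dE/dt = I_d/(ε₀A) = (3.38×10^-5)/((8.85×10^-12)(0.0230)) = 1.66×10^8 V/(m·s).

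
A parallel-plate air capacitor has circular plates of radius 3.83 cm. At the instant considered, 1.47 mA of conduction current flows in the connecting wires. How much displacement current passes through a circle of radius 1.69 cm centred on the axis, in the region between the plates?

No conduction current crosses the gap, so I_d there equals the 1.47×10^-3 A in the leads.
The field is uniform, so I_d,enc = I_d (r/R)² = (1.47×10^-3)(1.69/3.83)² = 2.86×10^-4 A.

2.86×10^-4 A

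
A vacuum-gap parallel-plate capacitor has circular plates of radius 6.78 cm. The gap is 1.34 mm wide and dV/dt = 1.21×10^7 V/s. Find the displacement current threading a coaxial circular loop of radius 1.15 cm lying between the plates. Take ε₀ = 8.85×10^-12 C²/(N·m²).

3.32×10^-5 A

dE/dt = (dV/dt)/d = 9.030×10^9 V/(m·s); I_d = ε₀(πR²)(dE/dt) = (8.85×10^-12)(0.01444)(9.030×10^9) = 1.154×10^-3 A.
The field is uniform, so I_d,enc = I_d (r/R)² = (1.154×10^-3)(1.15/6.78)² = 3.32×10^-5 A.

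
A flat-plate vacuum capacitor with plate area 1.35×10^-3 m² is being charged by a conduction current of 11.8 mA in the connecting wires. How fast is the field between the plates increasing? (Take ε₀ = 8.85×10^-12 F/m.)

9.88×10^11 V/(m·s)

The displacement current between the plates equals the conduction current, I_d = 11.8 mA.
Since I_d = ε₀ A dE/dt, dE/dt = I_d/(ε₀A) = (0.0118)/((8.85×10^-12)(1.35×10^-3)) = 9.88×10^11 V/(m·s).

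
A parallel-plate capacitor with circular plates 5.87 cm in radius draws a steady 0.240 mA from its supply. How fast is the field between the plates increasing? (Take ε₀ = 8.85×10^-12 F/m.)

By continuity, I_d in the gap equals the 0.240 mA flowing in the wire.
Then dE/dt = I_d/(ε₀A) = 2.51×10^9 V/(m·s).

2.51×10^9 V/(m·s)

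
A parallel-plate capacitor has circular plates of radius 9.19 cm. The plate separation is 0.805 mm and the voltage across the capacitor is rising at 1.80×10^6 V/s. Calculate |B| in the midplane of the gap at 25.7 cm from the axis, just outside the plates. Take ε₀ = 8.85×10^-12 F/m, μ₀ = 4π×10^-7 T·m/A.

4.09×10^-10 T

With E = V/d, dE/dt = 2.236×10^9 V/(m·s) and πR² = 0.02653 m², giving I_d = ε₀ πR² dE/dt = 5.250×10^-4 A.
Outside the plates the loop encloses all of I_d, so B·2πr = μ₀ I_d and B = 4.09×10^-10 T.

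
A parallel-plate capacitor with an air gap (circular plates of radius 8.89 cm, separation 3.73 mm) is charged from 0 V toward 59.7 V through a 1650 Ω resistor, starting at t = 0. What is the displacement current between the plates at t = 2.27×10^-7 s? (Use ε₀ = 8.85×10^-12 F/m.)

3.50×10^-3 A

C = ε₀A/d = (8.85×10^-12)(0.02483)/(3.73×10^-3) = 5.891×10^-11 F, so τ = RC = 9.720×10^-8 s.
The conduction current is I(t) = (V₀/R) e^(−t/τ), and the displacement current between the plates equals it.
t/τ = 2.335; I_d = (59.7/1650) · e^(−2.335) = (0.03618)(0.09681) = 3.50×10^-3 A.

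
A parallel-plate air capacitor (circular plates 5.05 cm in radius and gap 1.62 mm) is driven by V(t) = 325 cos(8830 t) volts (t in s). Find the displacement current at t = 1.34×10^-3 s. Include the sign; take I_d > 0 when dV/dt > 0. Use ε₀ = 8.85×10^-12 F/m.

C = ε₀A/d = (8.85×10^-12)(8.012×10^-3)/(1.62×10^-3) = 4.377×10^-11 F. dV/dt = V₀ω·−sin(ωt); at ωt = 11.8322 rad this factor is 0.6700.
I_d = C dV/dt = (4.377×10^-11)(325)(8830)(0.6700) = 8.42×10^-5 A.

8.42×10^-5 A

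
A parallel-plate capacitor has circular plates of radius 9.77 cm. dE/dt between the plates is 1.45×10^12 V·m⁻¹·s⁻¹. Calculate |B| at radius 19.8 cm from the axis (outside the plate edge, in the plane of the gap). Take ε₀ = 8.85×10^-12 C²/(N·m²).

I_d = ε₀ dΦ_E/dt = ε₀ πR² (dE/dt) = (8.85×10^-12)(0.02999)(1.45×10^12) = 0.3848 A through the full plate area.
For r ≥ R the full I_d is enclosed: B = μ₀ I_d/(2πr) = (4π×10^-7)(0.3848)/(2π·0.198) = 3.89×10^-7 T.

3.89×10^-7 T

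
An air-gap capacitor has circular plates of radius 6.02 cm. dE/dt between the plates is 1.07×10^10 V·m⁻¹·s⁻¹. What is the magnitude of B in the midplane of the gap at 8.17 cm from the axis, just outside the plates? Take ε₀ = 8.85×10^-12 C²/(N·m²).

Total displacement current: I_d = ε₀(πR²)(dE/dt) = (8.85×10^-12)(0.01139)(1.07×10^10) = 1.079×10^-3 A.
Outside the plates the loop encloses all of I_d, so B·2πr = μ₀ I_d and B = 2.64×10^-9 T.

2.64×10^-9 T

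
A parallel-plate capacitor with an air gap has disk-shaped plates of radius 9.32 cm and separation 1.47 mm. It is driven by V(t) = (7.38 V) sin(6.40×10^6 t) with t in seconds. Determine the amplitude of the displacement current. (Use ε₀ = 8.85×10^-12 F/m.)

7.76×10^-3 A

The displacement current equals the conduction current C dV/dt, which peaks at C V₀ ω.
With C = ε₀A/d = (8.85×10^-12)(0.02729)/(1.47×10^-3) = 1.643×10^-10 F and ω = 6.40×10^6 rad/s, I_d,max = (1.643×10^-10)(7.38)(6.40×10^6) = 7.76×10^-3 A.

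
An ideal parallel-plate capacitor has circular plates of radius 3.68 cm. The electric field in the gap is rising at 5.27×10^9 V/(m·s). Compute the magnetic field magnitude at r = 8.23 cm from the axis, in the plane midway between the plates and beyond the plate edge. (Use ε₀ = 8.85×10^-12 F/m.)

I_d = ε₀ dΦ_E/dt = ε₀ πR² (dE/dt) = (8.85×10^-12)(4.254×10^-3)(5.27×10^9) = 1.984×10^-4 A through the full plate area.
With r > R the enclosed displacement current is the full I_d; B = μ₀ I_d / (2πr) = 4.82×10^-10 T.

4.82×10^-10 T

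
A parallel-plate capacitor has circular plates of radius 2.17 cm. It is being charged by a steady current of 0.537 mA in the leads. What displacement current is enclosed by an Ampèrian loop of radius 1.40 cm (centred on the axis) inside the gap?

No conduction current crosses the gap, so I_d there equals the 5.37×10^-4 A in the leads.
Through an area πr² the displacement current is I_d·(πr²/πR²) = I_d (r/R)² = 2.24×10^-4 A.

2.24×10^-4 A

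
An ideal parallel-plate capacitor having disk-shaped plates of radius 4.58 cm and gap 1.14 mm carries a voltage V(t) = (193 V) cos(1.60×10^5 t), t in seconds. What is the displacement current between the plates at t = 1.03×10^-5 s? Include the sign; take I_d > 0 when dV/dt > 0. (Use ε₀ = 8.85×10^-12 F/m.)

dE/dt = (V₀ω/d)·−sin(ωt) with ωt = 1.648 rad: (193)(1.60×10^5)(-0.9970)/(1.14×10^-3) = -2.701×10^10 V/(m·s).
I_d = ε₀ A dE/dt = (8.85×10^-12)(6.590×10^-3)(-2.701×10^10) = -1.58×10^-3 A.

-1.58×10^-3 A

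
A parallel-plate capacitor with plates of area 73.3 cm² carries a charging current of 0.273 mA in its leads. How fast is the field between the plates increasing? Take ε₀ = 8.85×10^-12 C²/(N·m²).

The displacement current between the plates equals the conduction current, I_d = 0.273 mA.
Inverting I_d = ε₀ A dE/dt gives dE/dt = 2.73×10^-4 / (8.85×10^-12 · 7.33×10^-3) = 4.21×10^9 V/(m·s).

4.21×10^9 V/(m·s)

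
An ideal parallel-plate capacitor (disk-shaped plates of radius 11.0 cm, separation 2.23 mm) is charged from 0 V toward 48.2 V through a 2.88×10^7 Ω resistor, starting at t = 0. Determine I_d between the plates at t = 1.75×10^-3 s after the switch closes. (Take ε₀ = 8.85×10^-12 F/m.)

1.12×10^-6 A

With C = ε₀A/d = (8.85×10^-12)(0.03801)/(2.23×10^-3) = 1.508×10^-10 F, the time constant is τ = RC = 4.343×10^-3 s, so t/τ = 0.4029 and e^(−t/τ) = 0.6684.
I_d = I_cond = (V₀/R) e^(−t/τ) = (1.674×10^-6)(0.6684) = 1.12×10^-6 A.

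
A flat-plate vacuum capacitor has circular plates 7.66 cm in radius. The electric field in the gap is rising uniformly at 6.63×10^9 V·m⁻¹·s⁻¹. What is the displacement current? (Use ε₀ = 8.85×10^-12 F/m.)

With a uniform field, Φ_E = EA, so I_d = ε₀ A dE/dt = 1.08×10^-3 A.

1.08×10^-3 A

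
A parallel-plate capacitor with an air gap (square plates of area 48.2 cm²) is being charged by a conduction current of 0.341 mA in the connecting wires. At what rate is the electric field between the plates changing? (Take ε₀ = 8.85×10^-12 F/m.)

Charge continuity gives I_d = I = 3.41×10^-4 A between the plates.
Inverting I_d = ε₀ A dE/dt gives dE/dt = 3.41×10^-4 / (8.85×10^-12 · 4.82×10^-3) = 7.99×10^9 V/(m·s).

7.99×10^9 V/(m·s)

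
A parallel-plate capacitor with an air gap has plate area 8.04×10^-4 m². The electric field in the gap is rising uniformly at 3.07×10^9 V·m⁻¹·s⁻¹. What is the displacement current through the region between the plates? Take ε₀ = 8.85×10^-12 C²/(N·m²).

2.18×10^-5 A

I_d = ε₀ A (dE/dt) = (8.85×10^-12)(8.04×10^-4 m²)(3.07×10^9) = 2.18×10^-5 A.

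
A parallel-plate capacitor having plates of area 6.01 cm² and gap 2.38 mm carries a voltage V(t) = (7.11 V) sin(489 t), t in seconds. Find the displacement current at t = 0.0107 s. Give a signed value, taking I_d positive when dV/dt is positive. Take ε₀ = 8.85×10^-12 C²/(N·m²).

dE/dt = (V₀ω/d)·cos(ωt) with ωt = 5.2323 rad: (7.11)(489)(0.4968)/(2.38×10^-3) = 7.257×10^5 V/(m·s).
I_d = ε₀ A dE/dt = (8.85×10^-12)(6.01×10^-4)(7.257×10^5) = 3.86×10^-9 A.

3.86×10^-9 A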